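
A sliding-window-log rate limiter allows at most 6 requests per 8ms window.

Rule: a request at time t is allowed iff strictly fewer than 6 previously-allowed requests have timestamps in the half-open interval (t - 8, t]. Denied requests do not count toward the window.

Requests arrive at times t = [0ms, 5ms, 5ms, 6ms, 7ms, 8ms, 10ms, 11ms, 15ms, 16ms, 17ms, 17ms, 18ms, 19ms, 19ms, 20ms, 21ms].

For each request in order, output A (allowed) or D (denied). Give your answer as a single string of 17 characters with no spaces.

Tracking allowed requests in the window:
  req#1 t=0ms: ALLOW
  req#2 t=5ms: ALLOW
  req#3 t=5ms: ALLOW
  req#4 t=6ms: ALLOW
  req#5 t=7ms: ALLOW
  req#6 t=8ms: ALLOW
  req#7 t=10ms: ALLOW
  req#8 t=11ms: DENY
  req#9 t=15ms: ALLOW
  req#10 t=16ms: ALLOW
  req#11 t=17ms: ALLOW
  req#12 t=17ms: ALLOW
  req#13 t=18ms: ALLOW
  req#14 t=19ms: ALLOW
  req#15 t=19ms: DENY
  req#16 t=20ms: DENY
  req#17 t=21ms: DENY

Answer: AAAAAAADAAAAAADDD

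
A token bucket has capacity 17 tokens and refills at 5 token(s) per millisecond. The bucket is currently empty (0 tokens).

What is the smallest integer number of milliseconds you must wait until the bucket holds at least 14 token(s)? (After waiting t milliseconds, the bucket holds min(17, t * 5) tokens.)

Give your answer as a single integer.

Need t * 5 >= 14, so t >= 14/5.
Smallest integer t = ceil(14/5) = 3.

Answer: 3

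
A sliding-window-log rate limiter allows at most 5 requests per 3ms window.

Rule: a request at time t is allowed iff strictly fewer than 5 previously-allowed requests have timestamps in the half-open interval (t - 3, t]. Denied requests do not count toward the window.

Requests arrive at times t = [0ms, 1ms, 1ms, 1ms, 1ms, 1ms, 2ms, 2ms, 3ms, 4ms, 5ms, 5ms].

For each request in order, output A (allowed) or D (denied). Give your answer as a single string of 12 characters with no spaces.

Answer: AAAAADDDAAAA

Derivation:
Tracking allowed requests in the window:
  req#1 t=0ms: ALLOW
  req#2 t=1ms: ALLOW
  req#3 t=1ms: ALLOW
  req#4 t=1ms: ALLOW
  req#5 t=1ms: ALLOW
  req#6 t=1ms: DENY
  req#7 t=2ms: DENY
  req#8 t=2ms: DENY
  req#9 t=3ms: ALLOW
  req#10 t=4ms: ALLOW
  req#11 t=5ms: ALLOW
  req#12 t=5ms: ALLOW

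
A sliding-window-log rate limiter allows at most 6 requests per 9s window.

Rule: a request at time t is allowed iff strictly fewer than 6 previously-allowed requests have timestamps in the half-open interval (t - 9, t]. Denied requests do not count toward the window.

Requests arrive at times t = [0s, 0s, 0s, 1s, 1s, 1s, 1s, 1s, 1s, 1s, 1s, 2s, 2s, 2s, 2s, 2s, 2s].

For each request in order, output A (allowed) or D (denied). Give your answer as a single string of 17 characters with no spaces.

Tracking allowed requests in the window:
  req#1 t=0s: ALLOW
  req#2 t=0s: ALLOW
  req#3 t=0s: ALLOW
  req#4 t=1s: ALLOW
  req#5 t=1s: ALLOW
  req#6 t=1s: ALLOW
  req#7 t=1s: DENY
  req#8 t=1s: DENY
  req#9 t=1s: DENY
  req#10 t=1s: DENY
  req#11 t=1s: DENY
  req#12 t=2s: DENY
  req#13 t=2s: DENY
  req#14 t=2s: DENY
  req#15 t=2s: DENY
  req#16 t=2s: DENY
  req#17 t=2s: DENY

Answer: AAAAAADDDDDDDDDDD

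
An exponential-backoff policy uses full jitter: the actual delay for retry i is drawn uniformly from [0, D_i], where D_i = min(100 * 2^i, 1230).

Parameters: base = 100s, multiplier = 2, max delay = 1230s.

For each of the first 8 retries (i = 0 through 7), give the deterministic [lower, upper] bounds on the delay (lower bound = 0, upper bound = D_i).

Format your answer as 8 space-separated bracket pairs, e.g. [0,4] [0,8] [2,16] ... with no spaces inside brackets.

Answer: [0,100] [0,200] [0,400] [0,800] [0,1230] [0,1230] [0,1230] [0,1230]

Derivation:
Computing bounds per retry:
  i=0: D_i=min(100*2^0,1230)=100, bounds=[0,100]
  i=1: D_i=min(100*2^1,1230)=200, bounds=[0,200]
  i=2: D_i=min(100*2^2,1230)=400, bounds=[0,400]
  i=3: D_i=min(100*2^3,1230)=800, bounds=[0,800]
  i=4: D_i=min(100*2^4,1230)=1230, bounds=[0,1230]
  i=5: D_i=min(100*2^5,1230)=1230, bounds=[0,1230]
  i=6: D_i=min(100*2^6,1230)=1230, bounds=[0,1230]
  i=7: D_i=min(100*2^7,1230)=1230, bounds=[0,1230]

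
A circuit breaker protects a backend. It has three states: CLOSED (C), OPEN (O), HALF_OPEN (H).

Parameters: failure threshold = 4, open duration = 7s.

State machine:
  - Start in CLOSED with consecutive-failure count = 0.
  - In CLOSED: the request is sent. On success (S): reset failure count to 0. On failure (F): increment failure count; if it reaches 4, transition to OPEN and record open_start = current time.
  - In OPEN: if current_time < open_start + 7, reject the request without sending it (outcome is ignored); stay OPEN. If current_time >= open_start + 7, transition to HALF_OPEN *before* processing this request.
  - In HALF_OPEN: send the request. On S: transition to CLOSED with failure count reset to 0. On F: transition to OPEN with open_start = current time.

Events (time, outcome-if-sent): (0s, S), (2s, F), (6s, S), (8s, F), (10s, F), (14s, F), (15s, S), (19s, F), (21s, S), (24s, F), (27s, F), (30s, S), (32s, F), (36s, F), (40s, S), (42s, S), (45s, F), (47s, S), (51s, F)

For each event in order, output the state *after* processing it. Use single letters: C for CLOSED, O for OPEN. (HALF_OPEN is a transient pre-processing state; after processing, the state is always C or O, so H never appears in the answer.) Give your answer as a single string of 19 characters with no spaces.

State after each event:
  event#1 t=0s outcome=S: state=CLOSED
  event#2 t=2s outcome=F: state=CLOSED
  event#3 t=6s outcome=S: state=CLOSED
  event#4 t=8s outcome=F: state=CLOSED
  event#5 t=10s outcome=F: state=CLOSED
  event#6 t=14s outcome=F: state=CLOSED
  event#7 t=15s outcome=S: state=CLOSED
  event#8 t=19s outcome=F: state=CLOSED
  event#9 t=21s outcome=S: state=CLOSED
  event#10 t=24s outcome=F: state=CLOSED
  event#11 t=27s outcome=F: state=CLOSED
  event#12 t=30s outcome=S: state=CLOSED
  event#13 t=32s outcome=F: state=CLOSED
  event#14 t=36s outcome=F: state=CLOSED
  event#15 t=40s outcome=S: state=CLOSED
  event#16 t=42s outcome=S: state=CLOSED
  event#17 t=45s outcome=F: state=CLOSED
  event#18 t=47s outcome=S: state=CLOSED
  event#19 t=51s outcome=F: state=CLOSED

Answer: CCCCCCCCCCCCCCCCCCC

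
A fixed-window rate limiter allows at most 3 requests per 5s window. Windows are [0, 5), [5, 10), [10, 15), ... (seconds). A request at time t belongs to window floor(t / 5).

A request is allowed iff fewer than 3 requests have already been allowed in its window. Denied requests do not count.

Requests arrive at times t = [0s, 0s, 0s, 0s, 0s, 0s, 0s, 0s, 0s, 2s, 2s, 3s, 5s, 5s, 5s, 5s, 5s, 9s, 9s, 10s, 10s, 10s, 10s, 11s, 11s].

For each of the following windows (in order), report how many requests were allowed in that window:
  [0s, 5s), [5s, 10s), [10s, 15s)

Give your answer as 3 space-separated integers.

Answer: 3 3 3

Derivation:
Processing requests:
  req#1 t=0s (window 0): ALLOW
  req#2 t=0s (window 0): ALLOW
  req#3 t=0s (window 0): ALLOW
  req#4 t=0s (window 0): DENY
  req#5 t=0s (window 0): DENY
  req#6 t=0s (window 0): DENY
  req#7 t=0s (window 0): DENY
  req#8 t=0s (window 0): DENY
  req#9 t=0s (window 0): DENY
  req#10 t=2s (window 0): DENY
  req#11 t=2s (window 0): DENY
  req#12 t=3s (window 0): DENY
  req#13 t=5s (window 1): ALLOW
  req#14 t=5s (window 1): ALLOW
  req#15 t=5s (window 1): ALLOW
  req#16 t=5s (window 1): DENY
  req#17 t=5s (window 1): DENY
  req#18 t=9s (window 1): DENY
  req#19 t=9s (window 1): DENY
  req#20 t=10s (window 2): ALLOW
  req#21 t=10s (window 2): ALLOW
  req#22 t=10s (window 2): ALLOW
  req#23 t=10s (window 2): DENY
  req#24 t=11s (window 2): DENY
  req#25 t=11s (window 2): DENY

Allowed counts by window: 3 3 3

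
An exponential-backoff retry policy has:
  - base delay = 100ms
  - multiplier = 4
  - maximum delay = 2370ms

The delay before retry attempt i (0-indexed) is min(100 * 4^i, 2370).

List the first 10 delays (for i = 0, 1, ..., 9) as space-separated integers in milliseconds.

Computing each delay:
  i=0: min(100*4^0, 2370) = 100
  i=1: min(100*4^1, 2370) = 400
  i=2: min(100*4^2, 2370) = 1600
  i=3: min(100*4^3, 2370) = 2370
  i=4: min(100*4^4, 2370) = 2370
  i=5: min(100*4^5, 2370) = 2370
  i=6: min(100*4^6, 2370) = 2370
  i=7: min(100*4^7, 2370) = 2370
  i=8: min(100*4^8, 2370) = 2370
  i=9: min(100*4^9, 2370) = 2370

Answer: 100 400 1600 2370 2370 2370 2370 2370 2370 2370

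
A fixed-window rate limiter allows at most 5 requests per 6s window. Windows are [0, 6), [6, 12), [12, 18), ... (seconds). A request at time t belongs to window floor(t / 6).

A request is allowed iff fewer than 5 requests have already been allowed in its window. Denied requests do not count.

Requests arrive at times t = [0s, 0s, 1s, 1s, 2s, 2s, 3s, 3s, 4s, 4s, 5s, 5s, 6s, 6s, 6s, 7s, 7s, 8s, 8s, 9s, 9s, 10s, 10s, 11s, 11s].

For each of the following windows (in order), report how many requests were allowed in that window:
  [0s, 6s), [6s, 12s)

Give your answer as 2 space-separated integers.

Processing requests:
  req#1 t=0s (window 0): ALLOW
  req#2 t=0s (window 0): ALLOW
  req#3 t=1s (window 0): ALLOW
  req#4 t=1s (window 0): ALLOW
  req#5 t=2s (window 0): ALLOW
  req#6 t=2s (window 0): DENY
  req#7 t=3s (window 0): DENY
  req#8 t=3s (window 0): DENY
  req#9 t=4s (window 0): DENY
  req#10 t=4s (window 0): DENY
  req#11 t=5s (window 0): DENY
  req#12 t=5s (window 0): DENY
  req#13 t=6s (window 1): ALLOW
  req#14 t=6s (window 1): ALLOW
  req#15 t=6s (window 1): ALLOW
  req#16 t=7s (window 1): ALLOW
  req#17 t=7s (window 1): ALLOW
  req#18 t=8s (window 1): DENY
  req#19 t=8s (window 1): DENY
  req#20 t=9s (window 1): DENY
  req#21 t=9s (window 1): DENY
  req#22 t=10s (window 1): DENY
  req#23 t=10s (window 1): DENY
  req#24 t=11s (window 1): DENY
  req#25 t=11s (window 1): DENY

Allowed counts by window: 5 5

Answer: 5 5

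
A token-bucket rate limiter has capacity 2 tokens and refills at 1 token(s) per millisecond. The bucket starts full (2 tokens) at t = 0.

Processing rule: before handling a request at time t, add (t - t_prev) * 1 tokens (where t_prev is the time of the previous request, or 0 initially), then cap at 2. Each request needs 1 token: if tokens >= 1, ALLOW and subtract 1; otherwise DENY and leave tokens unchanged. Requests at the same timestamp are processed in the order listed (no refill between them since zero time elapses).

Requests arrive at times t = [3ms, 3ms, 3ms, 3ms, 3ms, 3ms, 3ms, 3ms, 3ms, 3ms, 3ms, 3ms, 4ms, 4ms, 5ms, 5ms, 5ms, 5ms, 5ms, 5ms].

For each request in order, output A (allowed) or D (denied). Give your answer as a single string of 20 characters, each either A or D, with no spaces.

Simulating step by step:
  req#1 t=3ms: ALLOW
  req#2 t=3ms: ALLOW
  req#3 t=3ms: DENY
  req#4 t=3ms: DENY
  req#5 t=3ms: DENY
  req#6 t=3ms: DENY
  req#7 t=3ms: DENY
  req#8 t=3ms: DENY
  req#9 t=3ms: DENY
  req#10 t=3ms: DENY
  req#11 t=3ms: DENY
  req#12 t=3ms: DENY
  req#13 t=4ms: ALLOW
  req#14 t=4ms: DENY
  req#15 t=5ms: ALLOW
  req#16 t=5ms: DENY
  req#17 t=5ms: DENY
  req#18 t=5ms: DENY
  req#19 t=5ms: DENY
  req#20 t=5ms: DENY

Answer: AADDDDDDDDDDADADDDDD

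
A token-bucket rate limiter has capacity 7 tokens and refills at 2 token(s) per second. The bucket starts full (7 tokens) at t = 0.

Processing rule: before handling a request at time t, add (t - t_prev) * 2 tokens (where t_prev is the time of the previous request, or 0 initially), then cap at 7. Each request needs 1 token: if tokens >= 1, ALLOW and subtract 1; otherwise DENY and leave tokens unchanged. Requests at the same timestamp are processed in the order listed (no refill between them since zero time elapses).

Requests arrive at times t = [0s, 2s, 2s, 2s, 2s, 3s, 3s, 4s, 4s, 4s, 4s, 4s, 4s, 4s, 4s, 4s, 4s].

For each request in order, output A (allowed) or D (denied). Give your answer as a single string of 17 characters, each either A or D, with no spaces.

Answer: AAAAAAAAAAAADDDDD

Derivation:
Simulating step by step:
  req#1 t=0s: ALLOW
  req#2 t=2s: ALLOW
  req#3 t=2s: ALLOW
  req#4 t=2s: ALLOW
  req#5 t=2s: ALLOW
  req#6 t=3s: ALLOW
  req#7 t=3s: ALLOW
  req#8 t=4s: ALLOW
  req#9 t=4s: ALLOW
  req#10 t=4s: ALLOW
  req#11 t=4s: ALLOW
  req#12 t=4s: ALLOW
  req#13 t=4s: DENY
  req#14 t=4s: DENY
  req#15 t=4s: DENY
  req#16 t=4s: DENY
  req#17 t=4s: DENY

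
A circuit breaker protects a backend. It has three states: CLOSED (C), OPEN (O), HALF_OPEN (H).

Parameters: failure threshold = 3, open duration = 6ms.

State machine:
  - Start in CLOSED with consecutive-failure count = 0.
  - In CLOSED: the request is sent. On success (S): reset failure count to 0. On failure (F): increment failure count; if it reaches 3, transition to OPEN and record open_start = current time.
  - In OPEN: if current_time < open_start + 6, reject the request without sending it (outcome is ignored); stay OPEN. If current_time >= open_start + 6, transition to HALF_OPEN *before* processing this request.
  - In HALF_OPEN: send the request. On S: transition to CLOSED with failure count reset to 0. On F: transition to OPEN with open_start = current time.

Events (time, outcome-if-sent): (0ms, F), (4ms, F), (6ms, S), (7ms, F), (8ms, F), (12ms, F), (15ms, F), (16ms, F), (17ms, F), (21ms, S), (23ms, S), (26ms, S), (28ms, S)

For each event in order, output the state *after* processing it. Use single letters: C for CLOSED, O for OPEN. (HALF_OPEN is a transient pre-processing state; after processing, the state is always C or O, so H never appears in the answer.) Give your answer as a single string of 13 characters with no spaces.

Answer: CCCCCOOOOCCCC

Derivation:
State after each event:
  event#1 t=0ms outcome=F: state=CLOSED
  event#2 t=4ms outcome=F: state=CLOSED
  event#3 t=6ms outcome=S: state=CLOSED
  event#4 t=7ms outcome=F: state=CLOSED
  event#5 t=8ms outcome=F: state=CLOSED
  event#6 t=12ms outcome=F: state=OPEN
  event#7 t=15ms outcome=F: state=OPEN
  event#8 t=16ms outcome=F: state=OPEN
  event#9 t=17ms outcome=F: state=OPEN
  event#10 t=21ms outcome=S: state=CLOSED
  event#11 t=23ms outcome=S: state=CLOSED
  event#12 t=26ms outcome=S: state=CLOSED
  event#13 t=28ms outcome=S: state=CLOSED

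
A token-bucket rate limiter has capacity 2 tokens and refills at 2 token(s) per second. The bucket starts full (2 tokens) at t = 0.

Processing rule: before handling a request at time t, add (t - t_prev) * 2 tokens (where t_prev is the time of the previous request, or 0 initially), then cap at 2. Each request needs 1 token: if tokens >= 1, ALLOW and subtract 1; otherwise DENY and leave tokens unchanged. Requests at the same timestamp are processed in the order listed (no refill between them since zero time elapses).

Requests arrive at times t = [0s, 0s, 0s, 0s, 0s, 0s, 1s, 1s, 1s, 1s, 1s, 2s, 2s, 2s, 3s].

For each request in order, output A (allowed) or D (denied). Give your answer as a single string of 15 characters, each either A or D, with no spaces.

Answer: AADDDDAADDDAADA

Derivation:
Simulating step by step:
  req#1 t=0s: ALLOW
  req#2 t=0s: ALLOW
  req#3 t=0s: DENY
  req#4 t=0s: DENY
  req#5 t=0s: DENY
  req#6 t=0s: DENY
  req#7 t=1s: ALLOW
  req#8 t=1s: ALLOW
  req#9 t=1s: DENY
  req#10 t=1s: DENY
  req#11 t=1s: DENY
  req#12 t=2s: ALLOW
  req#13 t=2s: ALLOW
  req#14 t=2s: DENY
  req#15 t=3s: ALLOW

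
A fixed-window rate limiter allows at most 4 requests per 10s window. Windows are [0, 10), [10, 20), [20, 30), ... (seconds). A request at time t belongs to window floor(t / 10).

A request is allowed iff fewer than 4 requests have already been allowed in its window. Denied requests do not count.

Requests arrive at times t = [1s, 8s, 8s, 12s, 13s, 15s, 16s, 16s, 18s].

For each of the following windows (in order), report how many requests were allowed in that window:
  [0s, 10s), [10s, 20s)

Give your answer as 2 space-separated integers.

Processing requests:
  req#1 t=1s (window 0): ALLOW
  req#2 t=8s (window 0): ALLOW
  req#3 t=8s (window 0): ALLOW
  req#4 t=12s (window 1): ALLOW
  req#5 t=13s (window 1): ALLOW
  req#6 t=15s (window 1): ALLOW
  req#7 t=16s (window 1): ALLOW
  req#8 t=16s (window 1): DENY
  req#9 t=18s (window 1): DENY

Allowed counts by window: 3 4

Answer: 3 4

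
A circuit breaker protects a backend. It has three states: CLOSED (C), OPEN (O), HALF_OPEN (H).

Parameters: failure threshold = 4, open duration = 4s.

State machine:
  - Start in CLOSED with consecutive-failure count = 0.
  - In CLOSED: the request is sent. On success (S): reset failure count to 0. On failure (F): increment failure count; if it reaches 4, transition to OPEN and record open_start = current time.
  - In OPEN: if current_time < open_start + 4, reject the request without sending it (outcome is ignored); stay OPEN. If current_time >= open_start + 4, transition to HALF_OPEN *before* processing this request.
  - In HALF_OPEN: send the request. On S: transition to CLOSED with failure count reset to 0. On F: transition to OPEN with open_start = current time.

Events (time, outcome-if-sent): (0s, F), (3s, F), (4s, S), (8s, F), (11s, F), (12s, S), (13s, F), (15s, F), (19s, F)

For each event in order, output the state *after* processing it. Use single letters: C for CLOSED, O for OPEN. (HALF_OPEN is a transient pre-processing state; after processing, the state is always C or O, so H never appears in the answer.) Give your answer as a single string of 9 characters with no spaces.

State after each event:
  event#1 t=0s outcome=F: state=CLOSED
  event#2 t=3s outcome=F: state=CLOSED
  event#3 t=4s outcome=S: state=CLOSED
  event#4 t=8s outcome=F: state=CLOSED
  event#5 t=11s outcome=F: state=CLOSED
  event#6 t=12s outcome=S: state=CLOSED
  event#7 t=13s outcome=F: state=CLOSED
  event#8 t=15s outcome=F: state=CLOSED
  event#9 t=19s outcome=F: state=CLOSED

Answer: CCCCCCCCC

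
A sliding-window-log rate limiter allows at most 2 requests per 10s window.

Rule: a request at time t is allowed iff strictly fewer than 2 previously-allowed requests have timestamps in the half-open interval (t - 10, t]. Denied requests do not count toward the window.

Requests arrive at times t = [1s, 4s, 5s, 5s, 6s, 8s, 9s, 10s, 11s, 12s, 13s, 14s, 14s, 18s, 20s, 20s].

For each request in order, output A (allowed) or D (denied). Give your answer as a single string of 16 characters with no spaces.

Answer: AADDDDDDADDADDDD

Derivation:
Tracking allowed requests in the window:
  req#1 t=1s: ALLOW
  req#2 t=4s: ALLOW
  req#3 t=5s: DENY
  req#4 t=5s: DENY
  req#5 t=6s: DENY
  req#6 t=8s: DENY
  req#7 t=9s: DENY
  req#8 t=10s: DENY
  req#9 t=11s: ALLOW
  req#10 t=12s: DENY
  req#11 t=13s: DENY
  req#12 t=14s: ALLOW
  req#13 t=14s: DENY
  req#14 t=18s: DENY
  req#15 t=20s: DENY
  req#16 t=20s: DENY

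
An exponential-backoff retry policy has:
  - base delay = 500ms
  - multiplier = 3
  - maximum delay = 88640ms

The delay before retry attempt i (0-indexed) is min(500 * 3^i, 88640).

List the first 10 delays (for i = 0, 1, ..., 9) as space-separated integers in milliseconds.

Answer: 500 1500 4500 13500 40500 88640 88640 88640 88640 88640

Derivation:
Computing each delay:
  i=0: min(500*3^0, 88640) = 500
  i=1: min(500*3^1, 88640) = 1500
  i=2: min(500*3^2, 88640) = 4500
  i=3: min(500*3^3, 88640) = 13500
  i=4: min(500*3^4, 88640) = 40500
  i=5: min(500*3^5, 88640) = 88640
  i=6: min(500*3^6, 88640) = 88640
  i=7: min(500*3^7, 88640) = 88640
  i=8: min(500*3^8, 88640) = 88640
  i=9: min(500*3^9, 88640) = 88640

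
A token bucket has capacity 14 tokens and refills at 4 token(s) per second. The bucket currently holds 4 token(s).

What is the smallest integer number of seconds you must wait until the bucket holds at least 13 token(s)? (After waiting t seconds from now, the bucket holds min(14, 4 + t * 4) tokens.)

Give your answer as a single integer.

Answer: 3

Derivation:
Need 4 + t * 4 >= 13, so t >= 9/4.
Smallest integer t = ceil(9/4) = 3.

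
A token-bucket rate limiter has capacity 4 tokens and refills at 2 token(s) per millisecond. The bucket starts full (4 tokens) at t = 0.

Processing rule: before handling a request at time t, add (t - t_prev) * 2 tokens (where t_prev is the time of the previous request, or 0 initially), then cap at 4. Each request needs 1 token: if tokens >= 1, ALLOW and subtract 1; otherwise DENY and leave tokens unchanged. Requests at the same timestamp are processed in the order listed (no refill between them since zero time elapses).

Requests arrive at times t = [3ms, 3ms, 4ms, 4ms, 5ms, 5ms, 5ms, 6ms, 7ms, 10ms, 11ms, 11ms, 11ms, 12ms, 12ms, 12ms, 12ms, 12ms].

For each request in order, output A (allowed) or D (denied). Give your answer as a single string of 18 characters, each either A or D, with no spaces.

Answer: AAAAAAAAAAAAAAAADD

Derivation:
Simulating step by step:
  req#1 t=3ms: ALLOW
  req#2 t=3ms: ALLOW
  req#3 t=4ms: ALLOW
  req#4 t=4ms: ALLOW
  req#5 t=5ms: ALLOW
  req#6 t=5ms: ALLOW
  req#7 t=5ms: ALLOW
  req#8 t=6ms: ALLOW
  req#9 t=7ms: ALLOW
  req#10 t=10ms: ALLOW
  req#11 t=11ms: ALLOW
  req#12 t=11ms: ALLOW
  req#13 t=11ms: ALLOW
  req#14 t=12ms: ALLOW
  req#15 t=12ms: ALLOW
  req#16 t=12ms: ALLOW
  req#17 t=12ms: DENY
  req#18 t=12ms: DENY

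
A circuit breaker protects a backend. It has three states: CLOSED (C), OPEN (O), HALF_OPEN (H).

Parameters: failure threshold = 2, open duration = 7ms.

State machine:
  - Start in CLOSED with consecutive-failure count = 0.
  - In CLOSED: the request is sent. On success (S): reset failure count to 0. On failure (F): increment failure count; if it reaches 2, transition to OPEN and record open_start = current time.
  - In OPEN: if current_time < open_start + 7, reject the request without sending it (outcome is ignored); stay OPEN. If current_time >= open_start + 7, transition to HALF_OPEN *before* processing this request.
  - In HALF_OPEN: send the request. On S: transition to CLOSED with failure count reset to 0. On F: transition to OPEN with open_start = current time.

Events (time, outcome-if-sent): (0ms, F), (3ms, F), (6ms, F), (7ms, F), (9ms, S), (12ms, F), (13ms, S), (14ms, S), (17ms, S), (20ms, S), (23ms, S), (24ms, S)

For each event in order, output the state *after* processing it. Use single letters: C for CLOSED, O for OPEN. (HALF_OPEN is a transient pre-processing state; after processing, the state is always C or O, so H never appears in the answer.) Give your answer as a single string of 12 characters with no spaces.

Answer: COOOOOOOOCCC

Derivation:
State after each event:
  event#1 t=0ms outcome=F: state=CLOSED
  event#2 t=3ms outcome=F: state=OPEN
  event#3 t=6ms outcome=F: state=OPEN
  event#4 t=7ms outcome=F: state=OPEN
  event#5 t=9ms outcome=S: state=OPEN
  event#6 t=12ms outcome=F: state=OPEN
  event#7 t=13ms outcome=S: state=OPEN
  event#8 t=14ms outcome=S: state=OPEN
  event#9 t=17ms outcome=S: state=OPEN
  event#10 t=20ms outcome=S: state=CLOSED
  event#11 t=23ms outcome=S: state=CLOSED
  event#12 t=24ms outcome=S: state=CLOSED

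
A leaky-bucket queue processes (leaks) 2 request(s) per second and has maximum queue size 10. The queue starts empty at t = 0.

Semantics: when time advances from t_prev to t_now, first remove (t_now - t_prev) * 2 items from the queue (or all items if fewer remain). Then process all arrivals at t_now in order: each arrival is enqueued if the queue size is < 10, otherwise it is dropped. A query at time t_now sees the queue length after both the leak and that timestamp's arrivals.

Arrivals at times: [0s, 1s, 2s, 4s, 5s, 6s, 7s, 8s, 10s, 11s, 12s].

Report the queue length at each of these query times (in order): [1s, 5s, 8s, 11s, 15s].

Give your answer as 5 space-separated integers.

Queue lengths at query times:
  query t=1s: backlog = 1
  query t=5s: backlog = 1
  query t=8s: backlog = 1
  query t=11s: backlog = 1
  query t=15s: backlog = 0

Answer: 1 1 1 1 0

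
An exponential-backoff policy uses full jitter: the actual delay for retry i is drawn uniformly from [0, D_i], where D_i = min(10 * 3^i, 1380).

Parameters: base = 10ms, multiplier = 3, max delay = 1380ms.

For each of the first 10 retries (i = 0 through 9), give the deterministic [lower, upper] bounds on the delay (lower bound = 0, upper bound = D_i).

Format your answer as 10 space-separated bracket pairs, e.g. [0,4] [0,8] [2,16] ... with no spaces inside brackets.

Answer: [0,10] [0,30] [0,90] [0,270] [0,810] [0,1380] [0,1380] [0,1380] [0,1380] [0,1380]

Derivation:
Computing bounds per retry:
  i=0: D_i=min(10*3^0,1380)=10, bounds=[0,10]
  i=1: D_i=min(10*3^1,1380)=30, bounds=[0,30]
  i=2: D_i=min(10*3^2,1380)=90, bounds=[0,90]
  i=3: D_i=min(10*3^3,1380)=270, bounds=[0,270]
  i=4: D_i=min(10*3^4,1380)=810, bounds=[0,810]
  i=5: D_i=min(10*3^5,1380)=1380, bounds=[0,1380]
  i=6: D_i=min(10*3^6,1380)=1380, bounds=[0,1380]
  i=7: D_i=min(10*3^7,1380)=1380, bounds=[0,1380]
  i=8: D_i=min(10*3^8,1380)=1380, bounds=[0,1380]
  i=9: D_i=min(10*3^9,1380)=1380, bounds=[0,1380]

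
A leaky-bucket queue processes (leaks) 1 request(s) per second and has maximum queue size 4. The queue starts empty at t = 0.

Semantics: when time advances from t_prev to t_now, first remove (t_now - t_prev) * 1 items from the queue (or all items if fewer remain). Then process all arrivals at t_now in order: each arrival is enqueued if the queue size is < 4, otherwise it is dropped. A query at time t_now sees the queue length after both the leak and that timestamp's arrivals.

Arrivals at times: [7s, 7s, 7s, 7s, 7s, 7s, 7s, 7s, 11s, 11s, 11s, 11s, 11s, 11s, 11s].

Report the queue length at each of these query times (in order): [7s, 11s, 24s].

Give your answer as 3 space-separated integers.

Answer: 4 4 0

Derivation:
Queue lengths at query times:
  query t=7s: backlog = 4
  query t=11s: backlog = 4
  query t=24s: backlog = 0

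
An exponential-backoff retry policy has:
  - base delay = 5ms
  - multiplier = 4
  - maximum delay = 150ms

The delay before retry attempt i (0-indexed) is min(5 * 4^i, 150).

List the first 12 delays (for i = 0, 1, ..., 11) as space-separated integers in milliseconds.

Answer: 5 20 80 150 150 150 150 150 150 150 150 150

Derivation:
Computing each delay:
  i=0: min(5*4^0, 150) = 5
  i=1: min(5*4^1, 150) = 20
  i=2: min(5*4^2, 150) = 80
  i=3: min(5*4^3, 150) = 150
  i=4: min(5*4^4, 150) = 150
  i=5: min(5*4^5, 150) = 150
  i=6: min(5*4^6, 150) = 150
  i=7: min(5*4^7, 150) = 150
  i=8: min(5*4^8, 150) = 150
  i=9: min(5*4^9, 150) = 150
  i=10: min(5*4^10, 150) = 150
  i=11: min(5*4^11, 150) = 150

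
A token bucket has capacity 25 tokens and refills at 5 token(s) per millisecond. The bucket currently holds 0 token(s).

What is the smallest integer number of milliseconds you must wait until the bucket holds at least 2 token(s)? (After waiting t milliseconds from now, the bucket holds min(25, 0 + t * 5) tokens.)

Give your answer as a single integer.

Answer: 1

Derivation:
Need 0 + t * 5 >= 2, so t >= 2/5.
Smallest integer t = ceil(2/5) = 1.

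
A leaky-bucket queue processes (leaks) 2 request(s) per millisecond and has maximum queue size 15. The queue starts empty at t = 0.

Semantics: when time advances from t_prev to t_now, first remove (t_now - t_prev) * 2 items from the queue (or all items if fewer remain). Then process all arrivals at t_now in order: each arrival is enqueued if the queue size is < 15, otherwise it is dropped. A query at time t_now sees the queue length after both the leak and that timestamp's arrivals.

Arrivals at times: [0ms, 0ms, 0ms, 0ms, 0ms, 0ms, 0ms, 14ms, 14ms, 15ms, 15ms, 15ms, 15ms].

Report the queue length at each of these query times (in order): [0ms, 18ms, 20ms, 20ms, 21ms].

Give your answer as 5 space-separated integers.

Answer: 7 0 0 0 0

Derivation:
Queue lengths at query times:
  query t=0ms: backlog = 7
  query t=18ms: backlog = 0
  query t=20ms: backlog = 0
  query t=20ms: backlog = 0
  query t=21ms: backlog = 0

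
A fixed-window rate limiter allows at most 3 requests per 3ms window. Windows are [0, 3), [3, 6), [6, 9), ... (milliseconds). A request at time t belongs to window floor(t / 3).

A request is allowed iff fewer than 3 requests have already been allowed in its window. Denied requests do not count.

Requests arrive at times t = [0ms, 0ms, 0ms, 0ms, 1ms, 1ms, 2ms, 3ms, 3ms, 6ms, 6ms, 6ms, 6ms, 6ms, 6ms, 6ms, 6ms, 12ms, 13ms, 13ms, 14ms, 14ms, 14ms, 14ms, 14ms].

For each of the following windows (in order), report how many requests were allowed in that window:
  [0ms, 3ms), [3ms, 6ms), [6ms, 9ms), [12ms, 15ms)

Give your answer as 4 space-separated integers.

Answer: 3 2 3 3

Derivation:
Processing requests:
  req#1 t=0ms (window 0): ALLOW
  req#2 t=0ms (window 0): ALLOW
  req#3 t=0ms (window 0): ALLOW
  req#4 t=0ms (window 0): DENY
  req#5 t=1ms (window 0): DENY
  req#6 t=1ms (window 0): DENY
  req#7 t=2ms (window 0): DENY
  req#8 t=3ms (window 1): ALLOW
  req#9 t=3ms (window 1): ALLOW
  req#10 t=6ms (window 2): ALLOW
  req#11 t=6ms (window 2): ALLOW
  req#12 t=6ms (window 2): ALLOW
  req#13 t=6ms (window 2): DENY
  req#14 t=6ms (window 2): DENY
  req#15 t=6ms (window 2): DENY
  req#16 t=6ms (window 2): DENY
  req#17 t=6ms (window 2): DENY
  req#18 t=12ms (window 4): ALLOW
  req#19 t=13ms (window 4): ALLOW
  req#20 t=13ms (window 4): ALLOW
  req#21 t=14ms (window 4): DENY
  req#22 t=14ms (window 4): DENY
  req#23 t=14ms (window 4): DENY
  req#24 t=14ms (window 4): DENY
  req#25 t=14ms (window 4): DENY

Allowed counts by window: 3 2 3 3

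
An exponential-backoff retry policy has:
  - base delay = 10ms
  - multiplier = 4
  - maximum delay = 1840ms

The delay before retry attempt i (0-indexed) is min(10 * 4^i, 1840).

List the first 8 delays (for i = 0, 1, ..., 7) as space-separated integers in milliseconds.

Answer: 10 40 160 640 1840 1840 1840 1840

Derivation:
Computing each delay:
  i=0: min(10*4^0, 1840) = 10
  i=1: min(10*4^1, 1840) = 40
  i=2: min(10*4^2, 1840) = 160
  i=3: min(10*4^3, 1840) = 640
  i=4: min(10*4^4, 1840) = 1840
  i=5: min(10*4^5, 1840) = 1840
  i=6: min(10*4^6, 1840) = 1840
  i=7: min(10*4^7, 1840) = 1840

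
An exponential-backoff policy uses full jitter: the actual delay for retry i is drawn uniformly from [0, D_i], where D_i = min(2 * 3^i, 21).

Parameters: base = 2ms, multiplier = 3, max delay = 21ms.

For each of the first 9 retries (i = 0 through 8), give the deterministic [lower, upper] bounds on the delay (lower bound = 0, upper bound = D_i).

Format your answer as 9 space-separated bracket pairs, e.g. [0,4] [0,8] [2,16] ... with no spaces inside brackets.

Computing bounds per retry:
  i=0: D_i=min(2*3^0,21)=2, bounds=[0,2]
  i=1: D_i=min(2*3^1,21)=6, bounds=[0,6]
  i=2: D_i=min(2*3^2,21)=18, bounds=[0,18]
  i=3: D_i=min(2*3^3,21)=21, bounds=[0,21]
  i=4: D_i=min(2*3^4,21)=21, bounds=[0,21]
  i=5: D_i=min(2*3^5,21)=21, bounds=[0,21]
  i=6: D_i=min(2*3^6,21)=21, bounds=[0,21]
  i=7: D_i=min(2*3^7,21)=21, bounds=[0,21]
  i=8: D_i=min(2*3^8,21)=21, bounds=[0,21]

Answer: [0,2] [0,6] [0,18] [0,21] [0,21] [0,21] [0,21] [0,21] [0,21]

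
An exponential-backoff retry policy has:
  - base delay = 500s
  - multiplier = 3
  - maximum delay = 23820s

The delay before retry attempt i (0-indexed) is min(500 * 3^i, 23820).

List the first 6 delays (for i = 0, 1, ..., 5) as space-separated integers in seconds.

Answer: 500 1500 4500 13500 23820 23820

Derivation:
Computing each delay:
  i=0: min(500*3^0, 23820) = 500
  i=1: min(500*3^1, 23820) = 1500
  i=2: min(500*3^2, 23820) = 4500
  i=3: min(500*3^3, 23820) = 13500
  i=4: min(500*3^4, 23820) = 23820
  i=5: min(500*3^5, 23820) = 23820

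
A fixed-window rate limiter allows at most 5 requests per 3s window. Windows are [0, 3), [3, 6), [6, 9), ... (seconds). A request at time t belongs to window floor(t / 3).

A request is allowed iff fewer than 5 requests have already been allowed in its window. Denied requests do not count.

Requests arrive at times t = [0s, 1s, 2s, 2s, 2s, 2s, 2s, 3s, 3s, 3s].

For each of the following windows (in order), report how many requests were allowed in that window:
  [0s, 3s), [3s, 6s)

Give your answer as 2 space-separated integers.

Processing requests:
  req#1 t=0s (window 0): ALLOW
  req#2 t=1s (window 0): ALLOW
  req#3 t=2s (window 0): ALLOW
  req#4 t=2s (window 0): ALLOW
  req#5 t=2s (window 0): ALLOW
  req#6 t=2s (window 0): DENY
  req#7 t=2s (window 0): DENY
  req#8 t=3s (window 1): ALLOW
  req#9 t=3s (window 1): ALLOW
  req#10 t=3s (window 1): ALLOW

Allowed counts by window: 5 3

Answer: 5 3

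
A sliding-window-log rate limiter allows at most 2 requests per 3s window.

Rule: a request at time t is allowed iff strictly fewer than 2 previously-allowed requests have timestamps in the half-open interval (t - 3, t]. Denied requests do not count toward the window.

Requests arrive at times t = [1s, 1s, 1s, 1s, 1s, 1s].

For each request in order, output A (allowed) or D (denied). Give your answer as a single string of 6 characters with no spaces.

Tracking allowed requests in the window:
  req#1 t=1s: ALLOW
  req#2 t=1s: ALLOW
  req#3 t=1s: DENY
  req#4 t=1s: DENY
  req#5 t=1s: DENY
  req#6 t=1s: DENY

Answer: AADDDD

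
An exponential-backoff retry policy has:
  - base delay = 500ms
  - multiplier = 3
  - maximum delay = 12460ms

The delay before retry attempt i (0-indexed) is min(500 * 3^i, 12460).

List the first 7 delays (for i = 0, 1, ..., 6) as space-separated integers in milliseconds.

Computing each delay:
  i=0: min(500*3^0, 12460) = 500
  i=1: min(500*3^1, 12460) = 1500
  i=2: min(500*3^2, 12460) = 4500
  i=3: min(500*3^3, 12460) = 12460
  i=4: min(500*3^4, 12460) = 12460
  i=5: min(500*3^5, 12460) = 12460
  i=6: min(500*3^6, 12460) = 12460

Answer: 500 1500 4500 12460 12460 12460 12460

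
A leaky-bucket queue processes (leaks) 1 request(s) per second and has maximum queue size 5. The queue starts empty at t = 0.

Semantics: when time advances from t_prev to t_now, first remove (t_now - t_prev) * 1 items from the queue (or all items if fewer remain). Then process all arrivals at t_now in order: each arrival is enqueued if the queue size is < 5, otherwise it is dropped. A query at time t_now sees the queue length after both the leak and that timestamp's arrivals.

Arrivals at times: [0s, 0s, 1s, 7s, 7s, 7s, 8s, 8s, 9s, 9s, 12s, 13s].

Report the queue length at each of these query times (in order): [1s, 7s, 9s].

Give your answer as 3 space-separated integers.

Queue lengths at query times:
  query t=1s: backlog = 2
  query t=7s: backlog = 3
  query t=9s: backlog = 5

Answer: 2 3 5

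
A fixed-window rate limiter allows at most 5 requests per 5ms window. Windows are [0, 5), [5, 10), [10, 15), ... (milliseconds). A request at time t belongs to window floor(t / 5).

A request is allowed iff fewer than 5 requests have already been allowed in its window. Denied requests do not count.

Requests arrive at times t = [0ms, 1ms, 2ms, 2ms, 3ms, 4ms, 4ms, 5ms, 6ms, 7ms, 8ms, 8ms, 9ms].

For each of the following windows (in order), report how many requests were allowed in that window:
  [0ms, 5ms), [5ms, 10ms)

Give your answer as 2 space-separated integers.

Answer: 5 5

Derivation:
Processing requests:
  req#1 t=0ms (window 0): ALLOW
  req#2 t=1ms (window 0): ALLOW
  req#3 t=2ms (window 0): ALLOW
  req#4 t=2ms (window 0): ALLOW
  req#5 t=3ms (window 0): ALLOW
  req#6 t=4ms (window 0): DENY
  req#7 t=4ms (window 0): DENY
  req#8 t=5ms (window 1): ALLOW
  req#9 t=6ms (window 1): ALLOW
  req#10 t=7ms (window 1): ALLOW
  req#11 t=8ms (window 1): ALLOW
  req#12 t=8ms (window 1): ALLOW
  req#13 t=9ms (window 1): DENY

Allowed counts by window: 5 5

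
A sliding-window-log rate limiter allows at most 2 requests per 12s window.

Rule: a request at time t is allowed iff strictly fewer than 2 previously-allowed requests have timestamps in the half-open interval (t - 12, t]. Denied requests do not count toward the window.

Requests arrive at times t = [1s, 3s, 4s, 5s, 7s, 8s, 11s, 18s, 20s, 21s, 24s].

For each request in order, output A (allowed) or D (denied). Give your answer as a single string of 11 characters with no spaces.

Tracking allowed requests in the window:
  req#1 t=1s: ALLOW
  req#2 t=3s: ALLOW
  req#3 t=4s: DENY
  req#4 t=5s: DENY
  req#5 t=7s: DENY
  req#6 t=8s: DENY
  req#7 t=11s: DENY
  req#8 t=18s: ALLOW
  req#9 t=20s: ALLOW
  req#10 t=21s: DENY
  req#11 t=24s: DENY

Answer: AADDDDDAADD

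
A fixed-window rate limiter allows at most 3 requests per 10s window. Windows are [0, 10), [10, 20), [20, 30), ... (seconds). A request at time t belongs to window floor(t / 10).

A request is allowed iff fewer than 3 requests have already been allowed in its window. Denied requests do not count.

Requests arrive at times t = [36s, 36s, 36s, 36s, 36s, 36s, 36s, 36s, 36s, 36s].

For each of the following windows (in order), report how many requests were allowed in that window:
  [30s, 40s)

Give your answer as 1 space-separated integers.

Processing requests:
  req#1 t=36s (window 3): ALLOW
  req#2 t=36s (window 3): ALLOW
  req#3 t=36s (window 3): ALLOW
  req#4 t=36s (window 3): DENY
  req#5 t=36s (window 3): DENY
  req#6 t=36s (window 3): DENY
  req#7 t=36s (window 3): DENY
  req#8 t=36s (window 3): DENY
  req#9 t=36s (window 3): DENY
  req#10 t=36s (window 3): DENY

Allowed counts by window: 3

Answer: 3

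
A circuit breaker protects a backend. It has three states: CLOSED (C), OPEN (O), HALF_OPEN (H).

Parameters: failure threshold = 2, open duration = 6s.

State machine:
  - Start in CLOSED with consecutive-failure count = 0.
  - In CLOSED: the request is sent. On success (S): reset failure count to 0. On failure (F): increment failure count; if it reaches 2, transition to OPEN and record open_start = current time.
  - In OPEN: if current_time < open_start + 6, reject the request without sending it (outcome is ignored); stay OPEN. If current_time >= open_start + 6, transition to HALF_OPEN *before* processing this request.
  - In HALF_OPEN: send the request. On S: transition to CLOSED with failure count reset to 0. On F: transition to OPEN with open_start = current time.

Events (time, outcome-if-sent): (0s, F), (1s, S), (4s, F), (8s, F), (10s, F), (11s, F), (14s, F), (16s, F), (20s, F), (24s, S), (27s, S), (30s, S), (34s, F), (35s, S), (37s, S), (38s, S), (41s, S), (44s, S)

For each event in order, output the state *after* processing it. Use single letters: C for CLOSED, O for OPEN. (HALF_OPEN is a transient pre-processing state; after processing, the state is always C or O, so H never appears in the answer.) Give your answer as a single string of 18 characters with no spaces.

Answer: CCCOOOOOOOCCCCCCCC

Derivation:
State after each event:
  event#1 t=0s outcome=F: state=CLOSED
  event#2 t=1s outcome=S: state=CLOSED
  event#3 t=4s outcome=F: state=CLOSED
  event#4 t=8s outcome=F: state=OPEN
  event#5 t=10s outcome=F: state=OPEN
  event#6 t=11s outcome=F: state=OPEN
  event#7 t=14s outcome=F: state=OPEN
  event#8 t=16s outcome=F: state=OPEN
  event#9 t=20s outcome=F: state=OPEN
  event#10 t=24s outcome=S: state=OPEN
  event#11 t=27s outcome=S: state=CLOSED
  event#12 t=30s outcome=S: state=CLOSED
  event#13 t=34s outcome=F: state=CLOSED
  event#14 t=35s outcome=S: state=CLOSED
  event#15 t=37s outcome=S: state=CLOSED
  event#16 t=38s outcome=S: state=CLOSED
  event#17 t=41s outcome=S: state=CLOSED
  event#18 t=44s outcome=S: state=CLOSED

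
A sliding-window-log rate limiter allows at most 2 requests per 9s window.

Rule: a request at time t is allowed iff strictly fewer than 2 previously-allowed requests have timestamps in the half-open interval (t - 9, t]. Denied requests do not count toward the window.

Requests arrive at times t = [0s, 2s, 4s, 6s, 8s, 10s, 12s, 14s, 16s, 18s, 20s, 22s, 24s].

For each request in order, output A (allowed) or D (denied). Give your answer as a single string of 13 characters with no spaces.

Tracking allowed requests in the window:
  req#1 t=0s: ALLOW
  req#2 t=2s: ALLOW
  req#3 t=4s: DENY
  req#4 t=6s: DENY
  req#5 t=8s: DENY
  req#6 t=10s: ALLOW
  req#7 t=12s: ALLOW
  req#8 t=14s: DENY
  req#9 t=16s: DENY
  req#10 t=18s: DENY
  req#11 t=20s: ALLOW
  req#12 t=22s: ALLOW
  req#13 t=24s: DENY

Answer: AADDDAADDDAAD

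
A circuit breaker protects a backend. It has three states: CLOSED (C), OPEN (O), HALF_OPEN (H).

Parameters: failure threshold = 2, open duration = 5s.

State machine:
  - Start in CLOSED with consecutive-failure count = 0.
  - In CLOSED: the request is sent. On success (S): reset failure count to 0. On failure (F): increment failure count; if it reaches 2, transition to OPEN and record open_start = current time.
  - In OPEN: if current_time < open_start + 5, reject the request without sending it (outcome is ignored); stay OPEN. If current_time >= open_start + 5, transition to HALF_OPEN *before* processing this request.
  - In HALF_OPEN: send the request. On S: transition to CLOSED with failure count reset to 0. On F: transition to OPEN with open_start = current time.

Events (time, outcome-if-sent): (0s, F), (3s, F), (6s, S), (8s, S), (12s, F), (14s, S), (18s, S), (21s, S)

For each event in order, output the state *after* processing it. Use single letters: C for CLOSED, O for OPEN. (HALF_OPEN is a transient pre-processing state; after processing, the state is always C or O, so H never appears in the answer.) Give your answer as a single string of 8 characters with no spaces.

Answer: COOCCCCC

Derivation:
State after each event:
  event#1 t=0s outcome=F: state=CLOSED
  event#2 t=3s outcome=F: state=OPEN
  event#3 t=6s outcome=S: state=OPEN
  event#4 t=8s outcome=S: state=CLOSED
  event#5 t=12s outcome=F: state=CLOSED
  event#6 t=14s outcome=S: state=CLOSED
  event#7 t=18s outcome=S: state=CLOSED
  event#8 t=21s outcome=S: state=CLOSED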